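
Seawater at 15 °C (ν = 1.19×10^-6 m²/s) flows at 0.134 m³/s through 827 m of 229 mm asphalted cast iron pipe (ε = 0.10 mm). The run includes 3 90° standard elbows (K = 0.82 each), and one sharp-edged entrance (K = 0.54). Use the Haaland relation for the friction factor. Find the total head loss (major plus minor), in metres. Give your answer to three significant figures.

H_L ≈ 34.7 m

V = 4Q/(πD²) = 3.253 m/s; V²/2g = 0.5395 m
Re = 6.26×10^5, ε/D = 4.37×10^-4 → f = 0.01699 (Haaland)
Major: h_f = f(L/D)·V²/2g = 0.01699·3611·0.5395 = 33.10 m
Minor: ΣK = 3.00; h_m = ΣK·V²/2g = 1.618 m
Total H_L = 33.10 + 1.618 = 34.72 m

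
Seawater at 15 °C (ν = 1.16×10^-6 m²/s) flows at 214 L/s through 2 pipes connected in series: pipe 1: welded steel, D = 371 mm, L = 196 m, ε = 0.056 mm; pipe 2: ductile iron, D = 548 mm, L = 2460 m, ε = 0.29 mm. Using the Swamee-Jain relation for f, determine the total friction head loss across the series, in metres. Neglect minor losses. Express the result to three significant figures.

Pipe 1: V = 1.980 m/s, Re = 6.33×10^5, ε/D = 1.51×10^-4, f = 0.01470, h_1 = f(L/D)V²/2g = 1.552 m
Pipe 2: V = 0.9073 m/s, Re = 4.29×10^5, ε/D = 5.29×10^-4, f = 0.01810, h_2 = f(L/D)V²/2g = 3.409 m
Series → Q common, losses add: H = Σh = 4.960 m

H ≈ 4.96 m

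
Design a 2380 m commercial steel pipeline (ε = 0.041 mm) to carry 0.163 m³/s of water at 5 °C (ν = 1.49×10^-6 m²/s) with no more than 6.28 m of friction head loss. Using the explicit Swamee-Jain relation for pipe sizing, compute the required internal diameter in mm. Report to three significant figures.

Swamee-Jain (Type III): D = 0.66·[ε^1.25·(LQ²/(gh_f))^4.75 + ν·Q^9.4·(L/(gh_f))^5.2]^0.04
LQ²/(gh_f) = 1.026; L/(gh_f) = 38.63
Term 1 = ε^1.25·(…)^4.75 = 3.71×10^-6; Term 2 = ν·Q^9.4·(…)^5.2 = 1.05×10^-5
D = 0.66·(3.71×10^-6 + 1.05×10^-5)^0.04 = 0.4223 m = 422 mm
Check: V = 1.16 m/s, Re = 3.30×10^5, f = 0.01521, h_f = 5.92 m ≈ 6.28 m ✓

D ≈ 422 mm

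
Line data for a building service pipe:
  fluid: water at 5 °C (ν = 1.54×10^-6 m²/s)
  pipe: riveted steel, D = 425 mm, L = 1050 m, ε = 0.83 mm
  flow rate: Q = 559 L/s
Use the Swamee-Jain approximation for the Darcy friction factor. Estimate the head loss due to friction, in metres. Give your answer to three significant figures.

V = 4Q/(πD²) = 4·0.559/(π·0.425²) = 3.940 m/s
Re = VD/ν = 3.940·0.425/1.54×10^-6 = 1.09×10^6 → turbulent
ε/D = 0.83/425 = 0.00195
Swamee-Jain: f = 0.02352
h_f = f(L/D)V²/(2g) = 0.02352·(1050/0.425)·3.940²/(2·9.81) = 45.98 m

h_f ≈ 46.0 m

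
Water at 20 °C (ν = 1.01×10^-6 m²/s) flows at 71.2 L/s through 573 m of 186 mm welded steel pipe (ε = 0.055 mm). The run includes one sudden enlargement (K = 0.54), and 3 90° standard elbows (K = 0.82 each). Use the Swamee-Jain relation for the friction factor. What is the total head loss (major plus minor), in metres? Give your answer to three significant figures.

V = 4Q/(πD²) = 2.620 m/s; V²/2g = 0.3500 m
Re = 4.83×10^5, ε/D = 2.96×10^-4 → f = 0.01638 (Swamee-Jain)
Major: h_f = f(L/D)·V²/2g = 0.01638·3081·0.3500 = 17.66 m
Minor: ΣK = 3.00; h_m = ΣK·V²/2g = 1.050 m
Total H_L = 17.66 + 1.050 = 18.71 m

H_L ≈ 18.7 m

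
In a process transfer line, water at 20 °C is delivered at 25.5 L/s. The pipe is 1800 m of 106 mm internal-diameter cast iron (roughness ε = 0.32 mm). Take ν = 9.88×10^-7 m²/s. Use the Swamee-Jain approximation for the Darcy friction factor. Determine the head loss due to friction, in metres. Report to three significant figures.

V = 4Q/(πD²) = 4·0.0255/(π·0.106²) = 2.890 m/s
Re = VD/ν = 2.890·0.106/9.88×10^-7 = 3.10×10^5 → turbulent
ε/D = 0.32/106 = 0.00302
Swamee-Jain: f = 0.02679
h_f = f(L/D)V²/(2g) = 0.02679·(1800/0.106)·2.890²/(2·9.81) = 193.6 m

h_f ≈ 194 m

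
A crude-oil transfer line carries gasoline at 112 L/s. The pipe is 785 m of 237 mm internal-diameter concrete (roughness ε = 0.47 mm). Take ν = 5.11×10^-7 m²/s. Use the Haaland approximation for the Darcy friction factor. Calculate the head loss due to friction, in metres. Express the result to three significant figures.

h_f ≈ 25.6 m

V = 4Q/(πD²) = 4·0.112/(π·0.237²) = 2.539 m/s
Re = VD/ν = 2.539·0.237/5.11×10^-7 = 1.18×10^6 → turbulent
ε/D = 0.47/237 = 0.00198
Haaland: f = 0.02355
h_f = f(L/D)V²/(2g) = 0.02355·(785/0.237)·2.539²/(2·9.81) = 25.63 m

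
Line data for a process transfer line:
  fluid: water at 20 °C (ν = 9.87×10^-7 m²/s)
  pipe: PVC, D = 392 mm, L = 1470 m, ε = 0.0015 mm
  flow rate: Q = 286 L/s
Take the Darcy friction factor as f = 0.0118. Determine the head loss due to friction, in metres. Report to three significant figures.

V = 4Q/(πD²) = 4·0.286/(π·0.392²) = 2.370 m/s
h_f = f(L/D)V²/(2g) = 0.01180·(1470/0.392)·2.370²/(2·9.81) = 12.67 m

h_f ≈ 12.7 m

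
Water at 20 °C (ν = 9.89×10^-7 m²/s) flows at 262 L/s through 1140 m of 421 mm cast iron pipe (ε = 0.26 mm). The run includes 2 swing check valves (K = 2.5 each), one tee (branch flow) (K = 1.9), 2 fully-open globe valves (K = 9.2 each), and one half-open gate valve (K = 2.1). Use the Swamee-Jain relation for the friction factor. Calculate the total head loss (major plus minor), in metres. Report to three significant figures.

H_L ≈ 13.8 m

V = 4Q/(πD²) = 1.882 m/s; V²/2g = 0.1805 m
Re = 8.01×10^5, ε/D = 6.18×10^-4 → f = 0.01816 (Swamee-Jain)
Major: h_f = f(L/D)·V²/2g = 0.01816·2708·0.1805 = 8.878 m
Minor: ΣK = 27.4; h_m = ΣK·V²/2g = 4.947 m
Total H_L = 8.878 + 4.947 = 13.83 m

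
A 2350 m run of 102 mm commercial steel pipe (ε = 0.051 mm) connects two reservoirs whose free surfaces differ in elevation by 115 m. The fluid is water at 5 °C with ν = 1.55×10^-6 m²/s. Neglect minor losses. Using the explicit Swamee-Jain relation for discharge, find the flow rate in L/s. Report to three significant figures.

Swamee-Jain (Type II): Q = -0.965·√(gD⁵h_f/L)·ln[ε/(3.7D) + √(3.17ν²L/(gD³h_f))]
√(gD⁵h_f/L) = √(9.81·0.102⁵·115/2350) = 0.002302
ε/(3.7D) = 1.35×10^-4; √(3.17ν²L/(gD³h_f)) = 1.22×10^-4
Q = -0.965·0.002302·ln(2.574×10^-4) = 0.01836 m³/s
Check: V = 2.25 m/s, Re = 1.48×10^5, f = 0.01950, h_f = 116 m ≈ 115 m ✓

Q ≈ 18.4 L/s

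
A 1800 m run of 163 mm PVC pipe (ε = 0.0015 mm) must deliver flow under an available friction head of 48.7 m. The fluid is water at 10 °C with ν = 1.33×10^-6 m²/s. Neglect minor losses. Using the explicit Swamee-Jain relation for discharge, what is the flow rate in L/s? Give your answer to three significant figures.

Q ≈ 50.8 L/s

Swamee-Jain (Type II): Q = -0.965·√(gD⁵h_f/L)·ln[ε/(3.7D) + √(3.17ν²L/(gD³h_f))]
√(gD⁵h_f/L) = √(9.81·0.163⁵·48.7/1800) = 0.005526
ε/(3.7D) = 2.49×10^-6; √(3.17ν²L/(gD³h_f)) = 6.98×10^-5
Q = -0.965·0.005526·ln(7.233×10^-5) = 0.05084 m³/s
Check: V = 2.44 m/s, Re = 2.99×10^5, f = 0.01449, h_f = 48.4 m ≈ 48.7 m ✓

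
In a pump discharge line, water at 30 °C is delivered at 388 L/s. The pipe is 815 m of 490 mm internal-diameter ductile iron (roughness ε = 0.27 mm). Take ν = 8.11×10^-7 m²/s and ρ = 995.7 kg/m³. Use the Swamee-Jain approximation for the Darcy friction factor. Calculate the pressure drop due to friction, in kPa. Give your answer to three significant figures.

Δp ≈ 61.5 kPa

V = 4Q/(πD²) = 4·0.388/(π·0.490²) = 2.058 m/s
Re = VD/ν = 2.058·0.490/8.11×10^-7 = 1.24×10^6 → turbulent
ε/D = 0.27/490 = 5.51×10^-4
Swamee-Jain: f = 0.01754
h_f = f(L/D)V²/(2g) = 0.01754·(815/0.490)·2.058²/(2·9.81) = 6.295 m
Δp = ρg·h_f = 995.7·9.81·6.295 = 61.48 kPa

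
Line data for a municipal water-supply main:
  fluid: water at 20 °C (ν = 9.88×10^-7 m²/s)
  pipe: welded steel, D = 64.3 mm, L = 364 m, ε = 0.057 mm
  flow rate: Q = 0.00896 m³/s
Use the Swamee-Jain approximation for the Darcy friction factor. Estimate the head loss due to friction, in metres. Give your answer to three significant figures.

V = 4Q/(πD²) = 4·0.00896/(π·0.0643²) = 2.759 m/s
Re = VD/ν = 2.759·0.0643/9.88×10^-7 = 1.80×10^5 → turbulent
ε/D = 0.057/64.3 = 8.86×10^-4
Swamee-Jain: f = 0.02088
h_f = f(L/D)V²/(2g) = 0.02088·(364/0.0643)·2.759²/(2·9.81) = 45.88 m

h_f ≈ 45.9 m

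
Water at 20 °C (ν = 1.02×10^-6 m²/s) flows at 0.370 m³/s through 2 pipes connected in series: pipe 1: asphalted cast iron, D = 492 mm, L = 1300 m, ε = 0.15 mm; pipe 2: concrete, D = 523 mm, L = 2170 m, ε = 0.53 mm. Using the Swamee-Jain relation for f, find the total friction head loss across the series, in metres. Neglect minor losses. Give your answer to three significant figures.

H ≈ 20.7 m

Pipe 1: V = 1.946 m/s, Re = 9.39×10^5, ε/D = 3.05×10^-4, f = 0.01584, h_1 = f(L/D)V²/2g = 8.082 m
Pipe 2: V = 1.722 m/s, Re = 8.83×10^5, ε/D = 0.00101, f = 0.02013, h_2 = f(L/D)V²/2g = 12.63 m
Series → Q common, losses add: H = Σh = 20.71 m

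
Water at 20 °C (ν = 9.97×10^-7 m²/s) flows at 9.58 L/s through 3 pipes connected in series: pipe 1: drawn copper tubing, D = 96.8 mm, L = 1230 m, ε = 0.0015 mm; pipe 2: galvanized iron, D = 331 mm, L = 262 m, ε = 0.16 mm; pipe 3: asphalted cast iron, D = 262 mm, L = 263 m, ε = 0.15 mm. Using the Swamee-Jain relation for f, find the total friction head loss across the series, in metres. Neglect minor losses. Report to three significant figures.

H ≈ 18.8 m

Pipe 1: V = 1.302 m/s, Re = 1.26×10^5, ε/D = 1.55×10^-5, f = 0.01713, h_1 = f(L/D)V²/2g = 18.80 m
Pipe 2: V = 0.1113 m/s, Re = 3.70×10^4, ε/D = 4.83×10^-4, f = 0.02381, h_2 = f(L/D)V²/2g = 0.01191 m
Pipe 3: V = 0.1777 m/s, Re = 4.67×10^4, ε/D = 5.73×10^-4, f = 0.02312, h_3 = f(L/D)V²/2g = 0.03735 m
Series → Q common, losses add: H = Σh = 18.85 m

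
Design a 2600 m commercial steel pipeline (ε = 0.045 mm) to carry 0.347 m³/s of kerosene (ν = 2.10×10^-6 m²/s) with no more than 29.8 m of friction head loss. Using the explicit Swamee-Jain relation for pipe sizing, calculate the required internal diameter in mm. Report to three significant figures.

D ≈ 422 mm

Swamee-Jain (Type III): D = 0.66·[ε^1.25·(LQ²/(gh_f))^4.75 + ν·Q^9.4·(L/(gh_f))^5.2]^0.04
LQ²/(gh_f) = 1.071; L/(gh_f) = 8.894
Term 1 = ε^1.25·(…)^4.75 = 5.10×10^-6; Term 2 = ν·Q^9.4·(…)^5.2 = 8.64×10^-6
D = 0.66·(5.10×10^-6 + 8.64×10^-6)^0.04 = 0.4218 m = 422 mm
Check: V = 2.48 m/s, Re = 4.99×10^5, f = 0.01455, h_f = 28.2 m ≈ 29.8 m ✓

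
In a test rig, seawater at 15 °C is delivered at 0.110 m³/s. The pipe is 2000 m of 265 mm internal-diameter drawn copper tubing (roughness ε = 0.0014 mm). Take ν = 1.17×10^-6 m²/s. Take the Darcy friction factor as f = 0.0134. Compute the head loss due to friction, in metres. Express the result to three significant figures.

V = 4Q/(πD²) = 4·0.110/(π·0.265²) = 1.994 m/s
h_f = f(L/D)V²/(2g) = 0.01340·(2000/0.265)·1.994²/(2·9.81) = 20.50 m

h_f ≈ 20.5 m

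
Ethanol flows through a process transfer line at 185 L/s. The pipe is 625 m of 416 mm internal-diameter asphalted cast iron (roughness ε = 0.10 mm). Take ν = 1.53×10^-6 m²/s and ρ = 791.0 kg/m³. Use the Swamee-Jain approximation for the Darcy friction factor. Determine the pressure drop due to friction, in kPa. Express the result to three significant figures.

V = 4Q/(πD²) = 4·0.185/(π·0.416²) = 1.361 m/s
Re = VD/ν = 1.361·0.416/1.53×10^-6 = 3.70×10^5 → turbulent
ε/D = 0.10/416 = 2.40×10^-4
Swamee-Jain: f = 0.01629
h_f = f(L/D)V²/(2g) = 0.01629·(625/0.416)·1.361²/(2·9.81) = 2.311 m
Δp = ρg·h_f = 791.0·9.81·2.311 = 17.93 kPa

Δp ≈ 17.9 kPa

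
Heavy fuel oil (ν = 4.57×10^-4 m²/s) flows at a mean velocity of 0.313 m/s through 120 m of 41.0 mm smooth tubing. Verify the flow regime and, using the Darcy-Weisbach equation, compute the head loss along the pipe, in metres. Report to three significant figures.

Re = VD/ν = 0.313·0.04100/4.57×10^-4 = 28.1 → laminar (Re < 2300)
f = 64/Re = 2.279
h_f = f(L/D)V²/(2g) = 2.279·(120/0.04100)·0.313²/(2·9.81) = 33.31 m

h_f ≈ 33.3 m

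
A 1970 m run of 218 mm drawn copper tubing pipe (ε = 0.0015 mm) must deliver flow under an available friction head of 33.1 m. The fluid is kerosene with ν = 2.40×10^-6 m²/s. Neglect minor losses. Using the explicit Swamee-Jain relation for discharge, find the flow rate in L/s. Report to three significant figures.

Q ≈ 79.6 L/s

Swamee-Jain (Type II): Q = -0.965·√(gD⁵h_f/L)·ln[ε/(3.7D) + √(3.17ν²L/(gD³h_f))]
√(gD⁵h_f/L) = √(9.81·0.218⁵·33.1/1970) = 0.009009
ε/(3.7D) = 1.86×10^-6; √(3.17ν²L/(gD³h_f)) = 1.03×10^-4
Q = -0.965·0.009009·ln(1.053×10^-4) = 0.07962 m³/s
Check: V = 2.13 m/s, Re = 1.94×10^5, f = 0.01569, h_f = 32.9 m ≈ 33.1 m ✓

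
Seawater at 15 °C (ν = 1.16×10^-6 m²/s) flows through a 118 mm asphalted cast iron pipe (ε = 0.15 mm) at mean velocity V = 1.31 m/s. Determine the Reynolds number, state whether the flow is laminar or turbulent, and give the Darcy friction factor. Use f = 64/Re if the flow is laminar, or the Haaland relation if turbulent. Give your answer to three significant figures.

Re ≈ 1.33×10^5; turbulent; f ≈ 0.0224

Re = VD/ν = 1.310·0.118/1.16×10^-6 = 1.33×10^5
Re > 4000 → turbulent; ε/D = 0.00127
Haaland: f = 0.02241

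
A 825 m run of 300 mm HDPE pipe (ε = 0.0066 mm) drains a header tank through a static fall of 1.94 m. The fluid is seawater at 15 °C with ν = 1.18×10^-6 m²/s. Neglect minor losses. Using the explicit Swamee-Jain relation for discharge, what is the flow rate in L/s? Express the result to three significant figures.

Q ≈ 67.3 L/s

Swamee-Jain (Type II): Q = -0.965·√(gD⁵h_f/L)·ln[ε/(3.7D) + √(3.17ν²L/(gD³h_f))]
√(gD⁵h_f/L) = √(9.81·0.300⁵·1.94/825) = 0.007487
ε/(3.7D) = 5.95×10^-6; √(3.17ν²L/(gD³h_f)) = 8.42×10^-5
Q = -0.965·0.007487·ln(9.013×10^-5) = 0.06730 m³/s
Check: V = 0.952 m/s, Re = 2.42×10^5, f = 0.01520, h_f = 1.93 m ≈ 1.94 m ✓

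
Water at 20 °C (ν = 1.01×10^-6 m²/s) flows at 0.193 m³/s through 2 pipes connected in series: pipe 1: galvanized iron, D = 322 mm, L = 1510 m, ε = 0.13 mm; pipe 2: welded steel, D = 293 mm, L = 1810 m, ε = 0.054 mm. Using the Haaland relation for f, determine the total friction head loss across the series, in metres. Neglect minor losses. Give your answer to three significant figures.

H ≈ 59.9 m

Pipe 1: V = 2.370 m/s, Re = 7.56×10^5, ε/D = 4.04×10^-4, f = 0.01663, h_1 = f(L/D)V²/2g = 22.32 m
Pipe 2: V = 2.862 m/s, Re = 8.30×10^5, ε/D = 1.84×10^-4, f = 0.01458, h_2 = f(L/D)V²/2g = 37.61 m
Series → Q common, losses add: H = Σh = 59.93 m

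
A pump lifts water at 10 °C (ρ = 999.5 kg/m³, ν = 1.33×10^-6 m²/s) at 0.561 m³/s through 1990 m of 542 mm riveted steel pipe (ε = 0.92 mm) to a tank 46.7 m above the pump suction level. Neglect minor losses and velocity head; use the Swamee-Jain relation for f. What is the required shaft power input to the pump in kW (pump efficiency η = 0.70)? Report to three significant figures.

P_shaft ≈ 565 kW

V = 4Q/(πD²) = 2.432 m/s; Re = 9.91×10^5; ε/D = 0.00170; f = 0.02272
h_f = f(L/D)V²/2g = 25.14 m
Total head H = z + h_f = 46.7 + 25.14 = 71.84 m
P_hyd = ρgQH = 999.5·9.81·0.561·71.84 = 395.2 kW
P_shaft = P_hyd/η = 395.2/0.70 = 564.5 kW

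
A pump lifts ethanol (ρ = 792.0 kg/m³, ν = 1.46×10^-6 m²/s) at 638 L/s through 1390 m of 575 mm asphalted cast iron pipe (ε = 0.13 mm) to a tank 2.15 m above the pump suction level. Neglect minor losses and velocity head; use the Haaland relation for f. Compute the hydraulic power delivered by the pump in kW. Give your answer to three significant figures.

P_hyd ≈ 65.6 kW

V = 4Q/(πD²) = 2.457 m/s; Re = 9.68×10^5; ε/D = 2.26×10^-4; f = 0.01490
h_f = f(L/D)V²/2g = 11.09 m
Total head H = z + h_f = 2.15 + 11.09 = 13.24 m
P_hyd = ρgQH = 792.0·9.81·0.638·13.24 = 65.61 kW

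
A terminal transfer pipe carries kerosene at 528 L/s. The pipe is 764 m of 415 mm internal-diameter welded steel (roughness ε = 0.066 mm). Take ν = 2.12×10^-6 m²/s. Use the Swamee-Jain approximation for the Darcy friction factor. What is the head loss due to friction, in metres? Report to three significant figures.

V = 4Q/(πD²) = 4·0.528/(π·0.415²) = 3.903 m/s
Re = VD/ν = 3.903·0.415/2.12×10^-6 = 7.64×10^5 → turbulent
ε/D = 0.066/415 = 1.59×10^-4
Swamee-Jain: f = 0.01457
h_f = f(L/D)V²/(2g) = 0.01457·(764/0.415)·3.903²/(2·9.81) = 20.83 m

h_f ≈ 20.8 m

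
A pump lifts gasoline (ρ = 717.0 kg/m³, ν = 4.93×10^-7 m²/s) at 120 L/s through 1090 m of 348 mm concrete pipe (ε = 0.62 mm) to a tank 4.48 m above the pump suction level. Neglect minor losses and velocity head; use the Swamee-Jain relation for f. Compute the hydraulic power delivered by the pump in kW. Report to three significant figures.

P_hyd ≈ 8.72 kW

V = 4Q/(πD²) = 1.262 m/s; Re = 8.91×10^5; ε/D = 0.00178; f = 0.02303
h_f = f(L/D)V²/2g = 5.851 m
Total head H = z + h_f = 4.48 + 5.851 = 10.33 m
P_hyd = ρgQH = 717.0·9.81·0.120·10.33 = 8.720 kW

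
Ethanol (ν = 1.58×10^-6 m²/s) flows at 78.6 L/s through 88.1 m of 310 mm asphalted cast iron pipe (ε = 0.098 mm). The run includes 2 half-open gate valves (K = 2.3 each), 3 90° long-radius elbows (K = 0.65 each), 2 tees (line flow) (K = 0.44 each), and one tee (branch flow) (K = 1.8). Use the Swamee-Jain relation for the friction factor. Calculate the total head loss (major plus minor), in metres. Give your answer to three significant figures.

H_L ≈ 0.791 m

V = 4Q/(πD²) = 1.041 m/s; V²/2g = 0.05527 m
Re = 2.04×10^5, ε/D = 3.16×10^-4 → f = 0.01785 (Swamee-Jain)
Major: h_f = f(L/D)·V²/2g = 0.01785·284.2·0.05527 = 0.2804 m
Minor: ΣK = 9.23; h_m = ΣK·V²/2g = 0.5102 m
Total H_L = 0.2804 + 0.5102 = 0.7905 m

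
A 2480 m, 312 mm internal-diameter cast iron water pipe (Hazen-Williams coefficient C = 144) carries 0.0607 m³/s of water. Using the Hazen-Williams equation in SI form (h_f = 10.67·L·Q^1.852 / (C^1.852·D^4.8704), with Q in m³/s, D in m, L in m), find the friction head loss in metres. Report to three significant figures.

h_f = 10.67·2480·0.0607^1.852 / (144^1.852·0.312^4.8704) = 4.320 m

h_f ≈ 4.32 m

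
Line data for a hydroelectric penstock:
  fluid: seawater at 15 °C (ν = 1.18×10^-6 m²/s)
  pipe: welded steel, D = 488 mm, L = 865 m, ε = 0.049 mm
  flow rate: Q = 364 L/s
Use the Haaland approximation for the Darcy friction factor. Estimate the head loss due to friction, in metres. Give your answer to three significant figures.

V = 4Q/(πD²) = 4·0.364/(π·0.488²) = 1.946 m/s
Re = VD/ν = 1.946·0.488/1.18×10^-6 = 8.05×10^5 → turbulent
ε/D = 0.049/488 = 1.00×10^-4
Haaland: f = 0.01358
h_f = f(L/D)V²/(2g) = 0.01358·(865/0.488)·1.946²/(2·9.81) = 4.648 m

h_f ≈ 4.65 m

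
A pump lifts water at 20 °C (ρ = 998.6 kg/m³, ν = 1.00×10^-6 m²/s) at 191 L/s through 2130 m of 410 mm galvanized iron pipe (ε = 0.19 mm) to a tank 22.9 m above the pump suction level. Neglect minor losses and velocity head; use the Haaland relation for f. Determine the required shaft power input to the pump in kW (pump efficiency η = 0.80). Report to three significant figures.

V = 4Q/(πD²) = 1.447 m/s; Re = 5.93×10^5; ε/D = 4.63×10^-4; f = 0.01721
h_f = f(L/D)V²/2g = 9.538 m
Total head H = z + h_f = 22.9 + 9.538 = 32.44 m
P_hyd = ρgQH = 998.6·9.81·0.191·32.44 = 60.69 kW
P_shaft = P_hyd/η = 60.69/0.80 = 75.87 kW

P_shaft ≈ 75.9 kW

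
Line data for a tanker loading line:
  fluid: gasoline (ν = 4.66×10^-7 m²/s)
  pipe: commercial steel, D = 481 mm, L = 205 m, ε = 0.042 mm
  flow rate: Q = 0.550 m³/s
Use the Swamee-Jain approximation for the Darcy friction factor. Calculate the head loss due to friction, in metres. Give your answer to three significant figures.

h_f ≈ 2.46 m

V = 4Q/(πD²) = 4·0.550/(π·0.481²) = 3.027 m/s
Re = VD/ν = 3.027·0.481/4.66×10^-7 = 3.12×10^6 → turbulent
ε/D = 0.042/481 = 8.73×10^-5
Swamee-Jain: f = 0.01236
h_f = f(L/D)V²/(2g) = 0.01236·(205/0.481)·3.027²/(2·9.81) = 2.460 m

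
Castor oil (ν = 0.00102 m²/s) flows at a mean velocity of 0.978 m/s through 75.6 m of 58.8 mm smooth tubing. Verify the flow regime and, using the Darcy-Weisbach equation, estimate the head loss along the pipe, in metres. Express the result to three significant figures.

Re = VD/ν = 0.978·0.05880/0.00102 = 56.4 → laminar (Re < 2300)
f = 64/Re = 1.135
h_f = f(L/D)V²/(2g) = 1.135·(75.6/0.05880)·0.978²/(2·9.81) = 71.15 m

h_f ≈ 71.2 m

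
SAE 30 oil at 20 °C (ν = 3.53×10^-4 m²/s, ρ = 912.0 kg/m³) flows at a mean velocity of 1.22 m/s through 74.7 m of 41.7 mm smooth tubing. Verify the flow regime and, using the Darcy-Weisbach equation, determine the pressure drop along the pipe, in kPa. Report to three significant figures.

Δp ≈ 540 kPa

Re = VD/ν = 1.22·0.04170/3.53×10^-4 = 144 → laminar (Re < 2300)
f = 64/Re = 0.4441
h_f = f(L/D)V²/(2g) = 0.4441·(74.7/0.04170)·1.22²/(2·9.81) = 60.35 m
Δp = ρg·h_f = 912.0·9.81·60.35 = 539.9 kPa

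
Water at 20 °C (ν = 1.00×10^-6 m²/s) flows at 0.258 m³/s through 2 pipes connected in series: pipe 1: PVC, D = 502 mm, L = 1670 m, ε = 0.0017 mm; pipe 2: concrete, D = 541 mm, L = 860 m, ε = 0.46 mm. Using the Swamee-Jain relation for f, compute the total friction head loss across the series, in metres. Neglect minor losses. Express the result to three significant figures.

H ≈ 5.61 m

Pipe 1: V = 1.304 m/s, Re = 6.54×10^5, ε/D = 3.39×10^-6, f = 0.01255, h_1 = f(L/D)V²/2g = 3.615 m
Pipe 2: V = 1.122 m/s, Re = 6.07×10^5, ε/D = 8.50×10^-4, f = 0.01955, h_2 = f(L/D)V²/2g = 1.996 m
Series → Q common, losses add: H = Σh = 5.611 m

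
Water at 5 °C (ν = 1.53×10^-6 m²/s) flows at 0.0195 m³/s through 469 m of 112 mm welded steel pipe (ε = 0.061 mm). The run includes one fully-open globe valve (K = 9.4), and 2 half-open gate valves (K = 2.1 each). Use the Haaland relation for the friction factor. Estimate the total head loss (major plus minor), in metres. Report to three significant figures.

V = 4Q/(πD²) = 1.979 m/s; V²/2g = 0.1997 m
Re = 1.45×10^5, ε/D = 5.45×10^-4 → f = 0.01943 (Haaland)
Major: h_f = f(L/D)·V²/2g = 0.01943·4188·0.1997 = 16.25 m
Minor: ΣK = 13.6; h_m = ΣK·V²/2g = 2.716 m
Total H_L = 16.25 + 2.716 = 18.96 m

H_L ≈ 19.0 m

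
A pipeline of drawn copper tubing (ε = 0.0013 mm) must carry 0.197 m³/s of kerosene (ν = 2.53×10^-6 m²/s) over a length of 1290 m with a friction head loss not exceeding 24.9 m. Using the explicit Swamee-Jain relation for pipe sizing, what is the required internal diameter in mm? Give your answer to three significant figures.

D ≈ 303 mm

Swamee-Jain (Type III): D = 0.66·[ε^1.25·(LQ²/(gh_f))^4.75 + ν·Q^9.4·(L/(gh_f))^5.2]^0.04
LQ²/(gh_f) = 0.2050; L/(gh_f) = 5.281
Term 1 = ε^1.25·(…)^4.75 = 2.36×10^-11; Term 2 = ν·Q^9.4·(…)^5.2 = 3.38×10^-9
D = 0.66·(2.36×10^-11 + 3.38×10^-9)^0.04 = 0.3026 m = 303 mm
Check: V = 2.74 m/s, Re = 3.28×10^5, f = 0.01419, h_f = 23.1 m ≈ 24.9 m ✓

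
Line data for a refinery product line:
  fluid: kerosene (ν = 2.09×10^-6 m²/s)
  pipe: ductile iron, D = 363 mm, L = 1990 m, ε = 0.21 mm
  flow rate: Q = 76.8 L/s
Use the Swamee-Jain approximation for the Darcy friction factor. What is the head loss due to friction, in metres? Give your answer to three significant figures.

V = 4Q/(πD²) = 4·0.0768/(π·0.363²) = 0.7421 m/s
Re = VD/ν = 0.7421·0.363/2.09×10^-6 = 1.29×10^5 → turbulent
ε/D = 0.21/363 = 5.79×10^-4
Swamee-Jain: f = 0.02016
h_f = f(L/D)V²/(2g) = 0.02016·(1990/0.363)·0.7421²/(2·9.81) = 3.102 m

h_f ≈ 3.10 m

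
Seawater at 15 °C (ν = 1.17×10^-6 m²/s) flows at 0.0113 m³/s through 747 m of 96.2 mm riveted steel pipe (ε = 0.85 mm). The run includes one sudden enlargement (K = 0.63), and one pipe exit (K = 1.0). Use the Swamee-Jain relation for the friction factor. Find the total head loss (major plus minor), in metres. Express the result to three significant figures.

V = 4Q/(πD²) = 1.555 m/s; V²/2g = 0.1232 m
Re = 1.28×10^5, ε/D = 0.00884 → f = 0.03709 (Swamee-Jain)
Major: h_f = f(L/D)·V²/2g = 0.03709·7765·0.1232 = 35.48 m
Minor: ΣK = 1.63; h_m = ΣK·V²/2g = 0.2008 m
Total H_L = 35.48 + 0.2008 = 35.68 m

H_L ≈ 35.7 m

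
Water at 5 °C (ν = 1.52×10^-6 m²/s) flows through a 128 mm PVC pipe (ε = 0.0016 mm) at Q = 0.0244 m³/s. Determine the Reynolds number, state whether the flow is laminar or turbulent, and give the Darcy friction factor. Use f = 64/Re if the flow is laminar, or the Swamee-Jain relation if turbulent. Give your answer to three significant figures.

Re ≈ 1.60×10^5; turbulent; f ≈ 0.0163

V = 4Q/(πD²) = 1.896 m/s
Re = VD/ν = 1.896·0.128/1.52×10^-6 = 1.60×10^5
Re > 4000 → turbulent; ε/D = 1.25×10^-5
Swamee-Jain: f = 0.01634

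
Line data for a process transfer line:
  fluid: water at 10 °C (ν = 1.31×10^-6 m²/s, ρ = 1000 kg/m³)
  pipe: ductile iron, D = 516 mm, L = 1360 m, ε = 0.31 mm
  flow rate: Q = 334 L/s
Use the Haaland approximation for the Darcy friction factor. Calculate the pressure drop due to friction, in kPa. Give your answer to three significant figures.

Δp ≈ 60.7 kPa

V = 4Q/(πD²) = 4·0.334/(π·0.516²) = 1.597 m/s
Re = VD/ν = 1.597·0.516/1.31×10^-6 = 6.29×10^5 → turbulent
ε/D = 0.31/516 = 6.01×10^-4
Haaland: f = 0.01804
h_f = f(L/D)V²/(2g) = 0.01804·(1360/0.516)·1.597²/(2·9.81) = 6.184 m
Δp = ρg·h_f = 1000·9.81·6.184 = 60.66 kPa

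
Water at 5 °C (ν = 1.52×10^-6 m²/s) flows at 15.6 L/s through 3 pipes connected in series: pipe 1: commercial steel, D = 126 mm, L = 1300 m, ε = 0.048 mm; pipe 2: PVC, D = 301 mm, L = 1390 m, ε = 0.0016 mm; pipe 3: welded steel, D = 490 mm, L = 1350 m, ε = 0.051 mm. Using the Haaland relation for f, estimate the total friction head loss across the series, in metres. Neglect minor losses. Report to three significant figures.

Pipe 1: V = 1.251 m/s, Re = 1.04×10^5, ε/D = 3.81×10^-4, f = 0.01946, h_1 = f(L/D)V²/2g = 16.02 m
Pipe 2: V = 0.2192 m/s, Re = 4.34×10^4, ε/D = 5.32×10^-6, f = 0.02140, h_2 = f(L/D)V²/2g = 0.2421 m
Pipe 3: V = 0.08273 m/s, Re = 2.67×10^4, ε/D = 1.04×10^-4, f = 0.02418, h_3 = f(L/D)V²/2g = 0.02324 m
Series → Q common, losses add: H = Σh = 16.28 m

H ≈ 16.3 m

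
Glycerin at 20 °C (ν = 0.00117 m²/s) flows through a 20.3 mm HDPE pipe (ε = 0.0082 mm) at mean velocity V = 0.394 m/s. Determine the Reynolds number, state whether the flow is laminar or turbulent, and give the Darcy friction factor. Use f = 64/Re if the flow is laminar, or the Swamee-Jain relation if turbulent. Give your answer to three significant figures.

Re = VD/ν = 0.3940·0.0203/0.00117 = 6.84
Re < 2300 → laminar → f = 64/Re = 9.362

Re ≈ 6.84; laminar; f = 64/Re ≈ 9.36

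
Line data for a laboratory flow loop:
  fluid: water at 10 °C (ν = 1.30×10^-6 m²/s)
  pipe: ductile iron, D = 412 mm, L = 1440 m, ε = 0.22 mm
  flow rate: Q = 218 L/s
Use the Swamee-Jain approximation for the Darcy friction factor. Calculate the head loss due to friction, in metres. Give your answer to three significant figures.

h_f ≈ 8.55 m

V = 4Q/(πD²) = 4·0.218/(π·0.412²) = 1.635 m/s
Re = VD/ν = 1.635·0.412/1.30×10^-6 = 5.18×10^5 → turbulent
ε/D = 0.22/412 = 5.34×10^-4
Swamee-Jain: f = 0.01796
h_f = f(L/D)V²/(2g) = 0.01796·(1440/0.412)·1.635²/(2·9.81) = 8.553 m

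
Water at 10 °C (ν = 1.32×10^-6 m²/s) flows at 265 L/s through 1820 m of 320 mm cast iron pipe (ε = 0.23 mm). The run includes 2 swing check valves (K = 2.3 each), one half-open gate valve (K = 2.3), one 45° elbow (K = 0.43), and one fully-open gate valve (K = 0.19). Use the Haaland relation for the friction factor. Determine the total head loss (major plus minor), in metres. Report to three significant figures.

V = 4Q/(πD²) = 3.295 m/s; V²/2g = 0.5534 m
Re = 7.99×10^5, ε/D = 7.19×10^-4 → f = 0.01860 (Haaland)
Major: h_f = f(L/D)·V²/2g = 0.01860·5688·0.5534 = 58.55 m
Minor: ΣK = 7.52; h_m = ΣK·V²/2g = 4.161 m
Total H_L = 58.55 + 4.161 = 62.71 m

H_L ≈ 62.7 m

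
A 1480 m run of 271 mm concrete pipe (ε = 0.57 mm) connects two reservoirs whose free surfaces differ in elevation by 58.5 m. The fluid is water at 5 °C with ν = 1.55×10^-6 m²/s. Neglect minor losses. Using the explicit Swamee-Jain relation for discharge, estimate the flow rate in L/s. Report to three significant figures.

Q ≈ 170 L/s

Swamee-Jain (Type II): Q = -0.965·√(gD⁵h_f/L)·ln[ε/(3.7D) + √(3.17ν²L/(gD³h_f))]
√(gD⁵h_f/L) = √(9.81·0.271⁵·58.5/1480) = 0.02381
ε/(3.7D) = 5.68×10^-4; √(3.17ν²L/(gD³h_f)) = 3.14×10^-5
Q = -0.965·0.02381·ln(5.999×10^-4) = 0.1704 m³/s
Check: V = 2.95 m/s, Re = 5.17×10^5, f = 0.02419, h_f = 58.8 m ≈ 58.5 m ✓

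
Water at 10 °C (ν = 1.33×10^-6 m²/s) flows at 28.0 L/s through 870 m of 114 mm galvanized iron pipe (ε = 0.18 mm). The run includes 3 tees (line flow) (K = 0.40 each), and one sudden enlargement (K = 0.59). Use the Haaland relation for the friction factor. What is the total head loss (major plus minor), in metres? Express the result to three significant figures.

H_L ≈ 67.6 m

V = 4Q/(πD²) = 2.743 m/s; V²/2g = 0.3835 m
Re = 2.35×10^5, ε/D = 0.00158 → f = 0.02285 (Haaland)
Major: h_f = f(L/D)·V²/2g = 0.02285·7632·0.3835 = 66.87 m
Minor: ΣK = 1.79; h_m = ΣK·V²/2g = 0.6865 m
Total H_L = 66.87 + 0.6865 = 67.56 m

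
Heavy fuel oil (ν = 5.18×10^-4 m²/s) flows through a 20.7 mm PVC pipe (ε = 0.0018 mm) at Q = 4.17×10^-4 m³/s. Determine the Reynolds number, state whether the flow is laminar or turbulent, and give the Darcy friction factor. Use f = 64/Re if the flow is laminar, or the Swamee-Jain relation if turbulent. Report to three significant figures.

Re ≈ 49.5; laminar; f = 64/Re ≈ 1.29

V = 4Q/(πD²) = 1.239 m/s
Re = VD/ν = 1.239·0.0207/5.18×10^-4 = 49.5
Re < 2300 → laminar → f = 64/Re = 1.293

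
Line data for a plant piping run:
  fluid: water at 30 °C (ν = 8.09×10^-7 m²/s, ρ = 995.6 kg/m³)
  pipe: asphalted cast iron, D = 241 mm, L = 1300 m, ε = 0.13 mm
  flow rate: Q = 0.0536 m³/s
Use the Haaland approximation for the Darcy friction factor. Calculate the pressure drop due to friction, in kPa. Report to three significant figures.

V = 4Q/(πD²) = 4·0.0536/(π·0.241²) = 1.175 m/s
Re = VD/ν = 1.175·0.241/8.09×10^-7 = 3.50×10^5 → turbulent
ε/D = 0.13/241 = 5.39×10^-4
Haaland: f = 0.01813
h_f = f(L/D)V²/(2g) = 0.01813·(1300/0.241)·1.175²/(2·9.81) = 6.883 m
Δp = ρg·h_f = 995.6·9.81·6.883 = 67.23 kPa

Δp ≈ 67.2 kPa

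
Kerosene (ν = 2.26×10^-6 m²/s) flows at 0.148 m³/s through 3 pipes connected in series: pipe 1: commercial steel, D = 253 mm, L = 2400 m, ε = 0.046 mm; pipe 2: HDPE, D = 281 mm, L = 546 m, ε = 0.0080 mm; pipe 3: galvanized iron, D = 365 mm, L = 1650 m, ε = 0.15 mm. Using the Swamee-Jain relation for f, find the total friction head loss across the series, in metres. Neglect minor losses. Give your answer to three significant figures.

Pipe 1: V = 2.944 m/s, Re = 3.30×10^5, ε/D = 1.82×10^-4, f = 0.01599, h_1 = f(L/D)V²/2g = 67.01 m
Pipe 2: V = 2.386 m/s, Re = 2.97×10^5, ε/D = 2.85×10^-5, f = 0.01473, h_2 = f(L/D)V²/2g = 8.308 m
Pipe 3: V = 1.414 m/s, Re = 2.28×10^5, ε/D = 4.11×10^-4, f = 0.01822, h_3 = f(L/D)V²/2g = 8.396 m
Series → Q common, losses add: H = Σh = 83.71 m

H ≈ 83.7 m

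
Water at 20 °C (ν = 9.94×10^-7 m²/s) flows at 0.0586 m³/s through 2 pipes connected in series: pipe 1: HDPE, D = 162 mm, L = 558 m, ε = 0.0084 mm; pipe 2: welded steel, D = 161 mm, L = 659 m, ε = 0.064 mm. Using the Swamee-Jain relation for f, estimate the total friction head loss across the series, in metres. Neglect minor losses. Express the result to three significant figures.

Pipe 1: V = 2.843 m/s, Re = 4.63×10^5, ε/D = 5.19×10^-5, f = 0.01401, h_1 = f(L/D)V²/2g = 19.88 m
Pipe 2: V = 2.878 m/s, Re = 4.66×10^5, ε/D = 3.98×10^-4, f = 0.01717, h_2 = f(L/D)V²/2g = 29.68 m
Series → Q common, losses add: H = Σh = 49.56 m

H ≈ 49.6 m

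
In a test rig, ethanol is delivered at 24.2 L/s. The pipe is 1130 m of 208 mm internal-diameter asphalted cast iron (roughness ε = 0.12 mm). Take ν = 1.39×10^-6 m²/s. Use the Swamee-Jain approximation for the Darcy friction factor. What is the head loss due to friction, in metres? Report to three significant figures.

h_f ≈ 2.89 m

V = 4Q/(πD²) = 4·0.0242/(π·0.208²) = 0.7122 m/s
Re = VD/ν = 0.7122·0.208/1.39×10^-6 = 1.07×10^5 → turbulent
ε/D = 0.12/208 = 5.77×10^-4
Swamee-Jain: f = 0.02058
h_f = f(L/D)V²/(2g) = 0.02058·(1130/0.208)·0.7122²/(2·9.81) = 2.891 m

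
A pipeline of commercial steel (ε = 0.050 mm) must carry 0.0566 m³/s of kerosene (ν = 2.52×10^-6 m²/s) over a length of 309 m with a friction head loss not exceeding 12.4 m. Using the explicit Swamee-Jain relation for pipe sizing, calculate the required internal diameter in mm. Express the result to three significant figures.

Swamee-Jain (Type III): D = 0.66·[ε^1.25·(LQ²/(gh_f))^4.75 + ν·Q^9.4·(L/(gh_f))^5.2]^0.04
LQ²/(gh_f) = 0.008138; L/(gh_f) = 2.540
Term 1 = ε^1.25·(…)^4.75 = 5.00×10^-16; Term 2 = ν·Q^9.4·(…)^5.2 = 6.07×10^-16
D = 0.66·(5.00×10^-16 + 6.07×10^-16)^0.04 = 0.1665 m = 166 mm
Check: V = 2.60 m/s, Re = 1.72×10^5, f = 0.01811, h_f = 11.6 m ≈ 12.4 m ✓

D ≈ 166 mm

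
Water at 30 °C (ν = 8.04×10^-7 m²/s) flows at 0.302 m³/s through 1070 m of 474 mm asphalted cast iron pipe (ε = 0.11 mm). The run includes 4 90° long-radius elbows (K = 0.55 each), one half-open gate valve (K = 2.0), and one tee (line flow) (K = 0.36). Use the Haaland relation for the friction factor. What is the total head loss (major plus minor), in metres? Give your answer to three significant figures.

H_L ≈ 5.71 m

V = 4Q/(πD²) = 1.711 m/s; V²/2g = 0.1493 m
Re = 1.01×10^6, ε/D = 2.32×10^-4 → f = 0.01494 (Haaland)
Major: h_f = f(L/D)·V²/2g = 0.01494·2257·0.1493 = 5.034 m
Minor: ΣK = 4.56; h_m = ΣK·V²/2g = 0.6807 m
Total H_L = 5.034 + 0.6807 = 5.715 m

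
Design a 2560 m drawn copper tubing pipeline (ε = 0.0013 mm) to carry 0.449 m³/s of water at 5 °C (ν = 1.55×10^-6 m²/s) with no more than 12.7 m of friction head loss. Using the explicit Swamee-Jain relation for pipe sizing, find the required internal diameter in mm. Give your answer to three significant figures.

Swamee-Jain (Type III): D = 0.66·[ε^1.25·(LQ²/(gh_f))^4.75 + ν·Q^9.4·(L/(gh_f))^5.2]^0.04
LQ²/(gh_f) = 4.142; L/(gh_f) = 20.55
Term 1 = ε^1.25·(…)^4.75 = 3.75×10^-5; Term 2 = ν·Q^9.4·(…)^5.2 = 0.00560
D = 0.66·(3.75×10^-5 + 0.00560)^0.04 = 0.5365 m = 537 mm
Check: V = 1.99 m/s, Re = 6.87×10^5, f = 0.01242, h_f = 11.9 m ≈ 12.7 m ✓

D ≈ 537 mm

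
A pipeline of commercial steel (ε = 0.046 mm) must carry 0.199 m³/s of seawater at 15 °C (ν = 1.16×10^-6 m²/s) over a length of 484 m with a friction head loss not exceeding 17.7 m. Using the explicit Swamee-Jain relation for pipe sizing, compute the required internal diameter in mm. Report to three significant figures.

Swamee-Jain (Type III): D = 0.66·[ε^1.25·(LQ²/(gh_f))^4.75 + ν·Q^9.4·(L/(gh_f))^5.2]^0.04
LQ²/(gh_f) = 0.1104; L/(gh_f) = 2.787
Term 1 = ε^1.25·(…)^4.75 = 1.08×10^-10; Term 2 = ν·Q^9.4·(…)^5.2 = 6.15×10^-11
D = 0.66·(1.08×10^-10 + 6.15×10^-11)^0.04 = 0.2683 m = 268 mm
Check: V = 3.52 m/s, Re = 8.14×10^5, f = 0.01464, h_f = 16.7 m ≈ 17.7 m ✓

D ≈ 268 mm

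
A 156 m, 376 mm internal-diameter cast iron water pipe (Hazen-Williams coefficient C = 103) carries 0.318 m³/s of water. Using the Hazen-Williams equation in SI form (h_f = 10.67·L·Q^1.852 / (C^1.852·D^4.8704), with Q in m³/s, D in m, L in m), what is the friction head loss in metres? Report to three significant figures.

h_f ≈ 4.38 m

h_f = 10.67·156·0.318^1.852 / (103^1.852·0.376^4.8704) = 4.375 m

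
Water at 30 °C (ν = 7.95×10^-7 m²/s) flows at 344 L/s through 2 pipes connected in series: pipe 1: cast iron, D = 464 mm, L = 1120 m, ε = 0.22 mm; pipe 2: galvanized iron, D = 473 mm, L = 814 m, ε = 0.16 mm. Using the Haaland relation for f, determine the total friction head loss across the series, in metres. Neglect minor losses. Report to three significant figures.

H ≈ 13.9 m

Pipe 1: V = 2.034 m/s, Re = 1.19×10^6, ε/D = 4.74×10^-4, f = 0.01692, h_1 = f(L/D)V²/2g = 8.617 m
Pipe 2: V = 1.958 m/s, Re = 1.16×10^6, ε/D = 3.38×10^-4, f = 0.01586, h_2 = f(L/D)V²/2g = 5.332 m
Series → Q common, losses add: H = Σh = 13.95 m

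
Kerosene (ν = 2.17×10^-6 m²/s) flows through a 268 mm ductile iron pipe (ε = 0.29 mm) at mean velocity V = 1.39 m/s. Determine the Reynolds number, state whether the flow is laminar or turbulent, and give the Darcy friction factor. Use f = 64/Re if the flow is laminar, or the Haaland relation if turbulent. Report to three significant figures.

Re ≈ 1.72×10^5; turbulent; f ≈ 0.0214

Re = VD/ν = 1.390·0.268/2.17×10^-6 = 1.72×10^5
Re > 4000 → turbulent; ε/D = 0.00108
Haaland: f = 0.02141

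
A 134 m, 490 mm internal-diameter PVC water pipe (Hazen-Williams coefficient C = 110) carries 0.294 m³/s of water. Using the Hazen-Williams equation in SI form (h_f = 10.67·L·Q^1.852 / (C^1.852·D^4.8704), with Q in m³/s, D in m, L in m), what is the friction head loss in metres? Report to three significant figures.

h_f ≈ 0.792 m

h_f = 10.67·134·0.294^1.852 / (110^1.852·0.490^4.8704) = 0.7922 m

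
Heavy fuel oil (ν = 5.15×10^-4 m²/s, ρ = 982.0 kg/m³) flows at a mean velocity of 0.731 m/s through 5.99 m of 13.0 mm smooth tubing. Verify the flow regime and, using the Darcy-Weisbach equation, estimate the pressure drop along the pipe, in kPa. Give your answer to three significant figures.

Δp ≈ 419 kPa

Re = VD/ν = 0.731·0.01300/5.15×10^-4 = 18.5 → laminar (Re < 2300)
f = 64/Re = 3.468
h_f = f(L/D)V²/(2g) = 3.468·(5.99/0.01300)·0.731²/(2·9.81) = 43.53 m
Δp = ρg·h_f = 982.0·9.81·43.53 = 419.3 kPa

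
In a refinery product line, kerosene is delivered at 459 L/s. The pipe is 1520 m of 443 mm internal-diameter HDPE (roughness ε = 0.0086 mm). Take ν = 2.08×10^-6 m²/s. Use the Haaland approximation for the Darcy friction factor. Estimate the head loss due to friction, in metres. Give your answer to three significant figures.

V = 4Q/(πD²) = 4·0.459/(π·0.443²) = 2.978 m/s
Re = VD/ν = 2.978·0.443/2.08×10^-6 = 6.34×10^5 → turbulent
ε/D = 0.0086/443 = 1.94×10^-5
Haaland: f = 0.01279
h_f = f(L/D)V²/(2g) = 0.01279·(1520/0.443)·2.978²/(2·9.81) = 19.84 m

h_f ≈ 19.8 m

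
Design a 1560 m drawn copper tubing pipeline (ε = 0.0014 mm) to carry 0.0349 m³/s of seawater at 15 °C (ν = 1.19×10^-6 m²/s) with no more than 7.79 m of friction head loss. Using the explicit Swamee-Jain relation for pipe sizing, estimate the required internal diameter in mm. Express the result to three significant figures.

D ≈ 203 mm

Swamee-Jain (Type III): D = 0.66·[ε^1.25·(LQ²/(gh_f))^4.75 + ν·Q^9.4·(L/(gh_f))^5.2]^0.04
LQ²/(gh_f) = 0.02486; L/(gh_f) = 20.41
Term 1 = ε^1.25·(…)^4.75 = 1.15×10^-15; Term 2 = ν·Q^9.4·(…)^5.2 = 1.55×10^-13
D = 0.66·(1.15×10^-15 + 1.55×10^-13)^0.04 = 0.2029 m = 203 mm
Check: V = 1.08 m/s, Re = 1.84×10^5, f = 0.01585, h_f = 7.24 m ≈ 7.79 m ✓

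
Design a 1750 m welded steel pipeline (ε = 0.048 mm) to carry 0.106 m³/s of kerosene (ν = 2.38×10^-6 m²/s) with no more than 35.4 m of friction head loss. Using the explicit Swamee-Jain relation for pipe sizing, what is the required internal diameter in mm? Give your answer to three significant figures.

D ≈ 241 mm

Swamee-Jain (Type III): D = 0.66·[ε^1.25·(LQ²/(gh_f))^4.75 + ν·Q^9.4·(L/(gh_f))^5.2]^0.04
LQ²/(gh_f) = 0.05662; L/(gh_f) = 5.039
Term 1 = ε^1.25·(…)^4.75 = 4.77×10^-12; Term 2 = ν·Q^9.4·(…)^5.2 = 7.36×10^-12
D = 0.66·(4.77×10^-12 + 7.36×10^-12)^0.04 = 0.2415 m = 241 mm
Check: V = 2.31 m/s, Re = 2.35×10^5, f = 0.01678, h_f = 33.2 m ≈ 35.4 m ✓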